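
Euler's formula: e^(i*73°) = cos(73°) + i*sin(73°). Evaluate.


cos(73°) = 0.2924
sin(73°) = 0.9563

e^(i*73°) = 0.2924 + 0.9563i


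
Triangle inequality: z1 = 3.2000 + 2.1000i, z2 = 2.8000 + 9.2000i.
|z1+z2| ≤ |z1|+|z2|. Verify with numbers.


|z1| = sqrt(3.2^2 + 2.1^2) = sqrt(14.65) = 3.8275
|z2| = sqrt(2.8^2 + 9.2^2) = sqrt(92.48) = 9.6167
z1+z2 = 6.0000 + 11.3000i
|z1+z2| = sqrt(163.69) = 12.7941
|z1|+|z2| = 3.8275 + 9.6167 = 13.4442

|z1+z2| = 12.7941 ≤ |z1|+|z2| = 13.4442 (verified)


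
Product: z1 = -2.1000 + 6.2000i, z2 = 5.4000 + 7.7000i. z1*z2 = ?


Real = -2.1*5.4 - 6.2*7.7 = -11.34 - 47.74 = -59.08
Imag = -2.1*7.7 + 5.4*6.2 = -16.17 + 33.48 = 17.31

-59.0800 + 17.3100i


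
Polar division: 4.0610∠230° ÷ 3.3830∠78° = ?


r = 4.0610 / 3.3830 = 1.2004
theta = 230° - 78° = 152° = 152° (mod 360)

1.2004 cis(152°)


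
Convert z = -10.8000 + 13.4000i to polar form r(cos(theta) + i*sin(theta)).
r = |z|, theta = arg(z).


r = sqrt(116.64+179.56) = sqrt(296.2) = 17.2105
theta = atan2(13.4, -10.8) = 128.8678 degrees

r = 17.2105, theta = 128.8678 degrees


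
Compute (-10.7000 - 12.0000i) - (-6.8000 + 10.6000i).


Real: -10.7 + 6.8 = -3.9
Imag: -12 - 10.6 = -22.6

-3.9000 - 22.6000i


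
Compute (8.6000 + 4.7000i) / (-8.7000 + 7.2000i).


Conjugate of z2 = -8.7000 - 7.2000i
Numerator: (8.6000 + 4.7000i)(-8.7000 - 7.2000i) = -40.9800 - 102.8100i
Denominator: (-8.7)^2 + 7.2^2 = 127.53
Result = (-40.9800 - 102.8100i)/127.53

-0.3213 - 0.8062i


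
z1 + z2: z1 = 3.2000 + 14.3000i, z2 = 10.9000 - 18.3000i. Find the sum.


Real: 3.2 + 10.9 = 14.1
Imag: 14.3 - 18.3 = -4

14.1000 - 4.0000i


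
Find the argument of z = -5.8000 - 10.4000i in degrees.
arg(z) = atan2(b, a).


Re = -5.8, Im = -10.4
arg = atan2(-10.4, -5.8) = -119.1481 degrees

arg(z) = -119.1481 degrees


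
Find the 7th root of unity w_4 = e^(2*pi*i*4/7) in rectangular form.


Angle = 360*4/7 = 205.7143°
a = cos(205.7143°) = -0.9010
b = sin(205.7143°) = -0.4339

-0.9010 - 0.4339i


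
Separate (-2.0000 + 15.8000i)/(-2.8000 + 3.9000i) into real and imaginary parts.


Multiply by conjugate: (-2.0000 + 15.8000i)(-2.8000 - 3.9000i) / ((-2.8)^2 + 3.9^2)
Numerator real = -2*(-2.8) + 15.8*3.9 = 67.22
Numerator imag = 15.8*(-2.8) - (-2)*3.9 = -36.44
Denominator = 23.05
Re(z) = 67.22/23.05 = 2.9163
Im(z) = -36.44/23.05 = -1.5809

Re(z) = 2.9163, Im(z) = -1.5809


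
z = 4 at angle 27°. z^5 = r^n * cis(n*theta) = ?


r^5 = 4^5 = 1024
n*theta = 5*27° = 135° = 135° (mod 360)
a = 1024*cos(135°) = -724.0773
b = 1024*sin(135°) = 724.0773

1024 cis(135°) = -724.0773 + 724.0773i


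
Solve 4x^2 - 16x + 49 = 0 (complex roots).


disc = (-16)^2 - 4*4*49 = 256 - 784 = -528
sqrt(|disc|) = sqrt(528) = 22.9783
Real part = 16/(2*4) = 2.0000
Imag part = 22.9783/(2*4) = 2.8723

2.0000 ± 2.8723i


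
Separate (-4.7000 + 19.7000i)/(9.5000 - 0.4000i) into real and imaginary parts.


Multiply by conjugate: (-4.7000 + 19.7000i)(9.5000 + 0.4000i) / (9.5^2 + (-0.4)^2)
Numerator real = -4.7*9.5 + 19.7*(-0.4) = -52.53
Numerator imag = 19.7*9.5 - (-4.7)*(-0.4) = 185.27
Denominator = 90.41
Re(z) = -52.53/90.41 = -0.5810
Im(z) = 185.27/90.41 = 2.0492

Re(z) = -0.5810, Im(z) = 2.0492


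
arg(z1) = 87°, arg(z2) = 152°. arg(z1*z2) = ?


arg(z1*z2) = 87° + 152° = 239°
Normalized to (-180°, 180°]: -121°

-121°


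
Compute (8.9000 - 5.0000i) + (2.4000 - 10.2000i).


Real: 8.9 + 2.4 = 11.3
Imag: -5 - 10.2 = -15.2

11.3000 - 15.2000i


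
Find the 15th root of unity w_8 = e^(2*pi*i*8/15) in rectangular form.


Angle = 360*8/15 = 192°
a = cos(192°) = -0.9781
b = sin(192°) = -0.2079

-0.9781 - 0.2079i


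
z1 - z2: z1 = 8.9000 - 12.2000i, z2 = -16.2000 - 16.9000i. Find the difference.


Real: 8.9 + 16.2 = 25.1
Imag: -12.2 + 16.9 = 4.7

25.1000 + 4.7000i


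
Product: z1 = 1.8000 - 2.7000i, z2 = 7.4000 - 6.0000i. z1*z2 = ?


Real = 1.8*7.4 - (-2.7)*(-6) = 13.32 - 16.2 = -2.88
Imag = 1.8*(-6) + 7.4*(-2.7) = -10.8 - (19.98) = -30.78

-2.8800 - 30.7800i


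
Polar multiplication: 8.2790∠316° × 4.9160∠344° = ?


r = 8.2790 * 4.9160 = 40.6996
theta = 316° + 344° = 660° = 300° (mod 360)

40.6996 cis(300°)


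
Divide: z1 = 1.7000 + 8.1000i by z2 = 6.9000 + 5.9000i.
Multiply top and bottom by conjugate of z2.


Conjugate of z2 = 6.9000 - 5.9000i
Numerator: (1.7000 + 8.1000i)(6.9000 - 5.9000i) = 59.5200 + 45.8600i
Denominator: 6.9^2 + 5.9^2 = 82.42
Result = (59.5200 + 45.8600i)/82.42

0.7222 + 0.5564i


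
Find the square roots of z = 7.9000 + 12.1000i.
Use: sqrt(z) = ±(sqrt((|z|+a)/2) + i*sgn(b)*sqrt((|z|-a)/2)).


|z| = sqrt(62.41+146.41) = 14.4506
sqrt((|z|+a)/2) = sqrt((14.4506+7.9)/2) = sqrt(11.1753) = 3.3429
sqrt((|z|-a)/2) = sqrt((14.4506-7.9)/2) = sqrt(3.2753) = 1.8098

±(3.3429 + 1.8098i) i.e. 3.3429 + 1.8098i and -3.3429 - 1.8098i


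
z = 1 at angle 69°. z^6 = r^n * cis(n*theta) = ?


r^6 = 1^6 = 1
n*theta = 6*69° = 414° = 54° (mod 360)
a = 1*cos(54°) = 0.5878
b = 1*sin(54°) = 0.8090

1 cis(54°) = 0.5878 + 0.8090i


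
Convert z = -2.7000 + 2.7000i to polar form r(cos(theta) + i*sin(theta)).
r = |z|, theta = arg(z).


r = sqrt(7.29+7.29) = sqrt(14.58) = 3.8184
theta = atan2(2.7, -2.7) = 135.0000 degrees

r = 3.8184, theta = 135.0000 degrees


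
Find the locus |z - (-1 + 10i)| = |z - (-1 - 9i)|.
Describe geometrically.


Equal distances means the locus is the perpendicular bisector of z1 and z2.
Midpoint = ((-1+(-1))/2, (10+(-9))/2) = (-1.0000, 0.5000)

Perpendicular bisector through (-1.0000, 0.5000)


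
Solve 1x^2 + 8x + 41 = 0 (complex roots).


disc = 8^2 - 4*1*41 = 64 - 164 = -100
sqrt(|disc|) = sqrt(100) = 10.0000
Real part = -8/(2*1) = -4.0000
Imag part = 10.0000/(2*1) = 5.0000

-4.0000 ± 5.0000i


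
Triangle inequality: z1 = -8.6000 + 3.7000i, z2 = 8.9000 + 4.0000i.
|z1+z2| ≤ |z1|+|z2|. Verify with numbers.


|z1| = sqrt((-8.6)^2 + 3.7^2) = sqrt(87.65) = 9.3622
|z2| = sqrt(8.9^2 + 4^2) = sqrt(95.21) = 9.7576
z1+z2 = 0.3000 + 7.7000i
|z1+z2| = sqrt(59.38) = 7.7058
|z1|+|z2| = 9.3622 + 9.7576 = 19.1198

|z1+z2| = 7.7058 ≤ |z1|+|z2| = 19.1198 (verified)


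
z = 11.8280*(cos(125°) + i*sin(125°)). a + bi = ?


a = 11.8280*cos(125°) = 11.8280*(-0.57358) = -6.7843
b = 11.8280*sin(125°) = 11.8280*0.81915 = 9.6889

-6.7843 + 9.6889i


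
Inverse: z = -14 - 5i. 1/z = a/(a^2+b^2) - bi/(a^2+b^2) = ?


|z|^2 = 196+25 = 221
1/z = (-14 + 5i)/221

1/z = -0.0633 + 0.0226i


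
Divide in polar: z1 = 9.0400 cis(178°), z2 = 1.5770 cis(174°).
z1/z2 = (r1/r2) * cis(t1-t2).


r = 9.0400 / 1.5770 = 5.7324
theta = 178° - 174° = 4° = 4° (mod 360)

5.7324 cis(4°)


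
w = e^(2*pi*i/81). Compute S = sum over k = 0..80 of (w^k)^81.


The roots are w_k = w^k with w = e^(2*pi*i/81), and (w^k)^81 = (w^81)^k.
So S = 1 + u + u^2 + ... + u^(80) with u = w^81.
81 = 1*81 + 0, so 81 is a multiple of 81 and u = (w^81)^1 = 1.
Every one of the 81 terms equals 1: S = 81

S = 81


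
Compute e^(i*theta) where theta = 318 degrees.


cos(318°) = 0.7431
sin(318°) = -0.6691

e^(i*318°) = 0.7431 - 0.6691i


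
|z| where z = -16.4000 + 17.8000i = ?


|z| = sqrt((-16.4)^2 + 17.8^2) = sqrt(268.96 + 316.84) = sqrt(585.8) = 24.2033

|z| = 24.2033


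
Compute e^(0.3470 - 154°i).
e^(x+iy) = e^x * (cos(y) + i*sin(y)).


e^0.3470 = 1.4148
cos(-154°) = -0.8988
sin(-154°) = -0.4384
Real = 1.4148*(-0.8988) = -1.2716
Imag = 1.4148*(-0.4384) = -0.6202

-1.2716 - 0.6202i


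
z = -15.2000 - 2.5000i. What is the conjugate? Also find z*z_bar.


z_bar = -15.2000 + 2.5000i
z*z_bar = (-15.2)^2 + (-2.5)^2 = 231.04 + 6.25 = 237.29

z_bar = -15.2000 + 2.5000i, z*z_bar = 237.29


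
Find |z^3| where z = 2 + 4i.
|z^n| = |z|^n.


|z| = sqrt(4+16) = sqrt(20) = 4.4721
|z^3| = |z|^3 = (sqrt(20))^3 = 20*sqrt(20)

|z^3| = 20*sqrt(20) ≈ 89.4427


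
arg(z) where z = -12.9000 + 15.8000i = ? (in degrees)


Re = -12.9, Im = 15.8
arg = atan2(15.8, -12.9) = 129.2301 degrees

arg(z) = 129.2301 degrees


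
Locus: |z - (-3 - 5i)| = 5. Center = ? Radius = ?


|z - z0| = r is a circle with center z0 and radius r.
Center = (-3, -5), radius = 5

Circle with center (-3, -5) and radius 5


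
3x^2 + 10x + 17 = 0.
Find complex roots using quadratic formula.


disc = 10^2 - 4*3*17 = 100 - 204 = -104
sqrt(|disc|) = sqrt(104) = 10.1980
Real part = -10/(2*3) = -1.6667
Imag part = 10.1980/(2*3) = 1.6997

-1.6667 ± 1.6997i


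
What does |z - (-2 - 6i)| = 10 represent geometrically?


|z - z0| = r is a circle with center z0 and radius r.
Center = (-2, -6), radius = 10

Circle with center (-2, -6) and radius 10


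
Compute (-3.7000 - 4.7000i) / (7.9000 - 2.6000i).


Conjugate of z2 = 7.9000 + 2.6000i
Numerator: (-3.7000 - 4.7000i)(7.9000 + 2.6000i) = -17.0100 - 46.7500i
Denominator: 7.9^2 + (-2.6)^2 = 69.17
Result = (-17.0100 - 46.7500i)/69.17

-0.2459 - 0.6759i


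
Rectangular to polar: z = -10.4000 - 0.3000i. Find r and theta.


r = sqrt(108.16+0.09) = sqrt(108.25) = 10.4043
theta = atan2(-0.3, -10.4) = -178.3477 degrees

r = 10.4043, theta = -178.3477 degrees


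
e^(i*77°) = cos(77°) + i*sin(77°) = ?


cos(77°) = 0.2250
sin(77°) = 0.9744

e^(i*77°) = 0.2250 + 0.9744i


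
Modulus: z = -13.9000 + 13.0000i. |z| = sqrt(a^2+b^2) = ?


|z| = sqrt((-13.9)^2 + 13^2) = sqrt(193.21 + 169) = sqrt(362.21) = 19.0318

|z| = 19.0318


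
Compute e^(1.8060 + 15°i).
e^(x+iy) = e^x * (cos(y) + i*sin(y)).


e^1.8060 = 6.0861
cos(15°) = 0.96593
sin(15°) = 0.25882
Real = 6.0861*0.96593 = 5.8787
Imag = 6.0861*0.25882 = 1.5752

5.8787 + 1.5752i


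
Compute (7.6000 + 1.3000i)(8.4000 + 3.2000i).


Real = 7.6*8.4 - 1.3*3.2 = 63.84 - 4.16 = 59.68
Imag = 7.6*3.2 + 8.4*1.3 = 24.32 + 10.92 = 35.24

59.6800 + 35.2400i


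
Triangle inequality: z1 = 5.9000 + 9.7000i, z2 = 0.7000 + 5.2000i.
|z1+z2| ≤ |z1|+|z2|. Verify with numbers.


|z1| = sqrt(5.9^2 + 9.7^2) = sqrt(128.9) = 11.3534
|z2| = sqrt(0.7^2 + 5.2^2) = sqrt(27.53) = 5.2469
z1+z2 = 6.6000 + 14.9000i
|z1+z2| = sqrt(265.57) = 16.2963
|z1|+|z2| = 11.3534 + 5.2469 = 16.6003

|z1+z2| = 16.2963 ≤ |z1|+|z2| = 16.6003 (verified)


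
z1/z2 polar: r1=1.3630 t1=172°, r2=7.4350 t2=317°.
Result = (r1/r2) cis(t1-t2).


r = 1.3630 / 7.4350 = 0.1833
theta = 172° - 317° = -145° = 215° (mod 360)

0.1833 cis(215°)


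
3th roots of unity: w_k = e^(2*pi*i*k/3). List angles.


The 3th roots of unity are cis(360k/3°) for k=0..2
Angle step = 360/3 = 120°
Primitive root: cis(120°)
Primitive root = -0.5000 + 0.8660i

3 roots at angles: 0°, 120°, 240°


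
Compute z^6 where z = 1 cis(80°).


r^6 = 1^6 = 1
n*theta = 6*80° = 480° = 120° (mod 360)
a = 1*cos(120°) = -0.5000
b = 1*sin(120°) = 0.8660

1 cis(120°) = -0.5000 + 0.8660i


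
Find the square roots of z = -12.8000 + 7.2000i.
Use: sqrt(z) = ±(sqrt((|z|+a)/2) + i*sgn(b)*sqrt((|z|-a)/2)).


|z| = sqrt(163.84+51.84) = 14.6860
sqrt((|z|+a)/2) = sqrt((14.6860+(-12.8))/2) = sqrt(0.9430) = 0.9711
sqrt((|z|-a)/2) = sqrt((14.6860-(-12.8))/2) = sqrt(13.7430) = 3.7072

±(0.9711 + 3.7072i) i.e. 0.9711 + 3.7072i and -0.9711 - 3.7072i


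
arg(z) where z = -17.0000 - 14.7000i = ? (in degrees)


Re = -17, Im = -14.7
arg = atan2(-14.7, -17) = -139.1498 degrees

arg(z) = -139.1498 degrees


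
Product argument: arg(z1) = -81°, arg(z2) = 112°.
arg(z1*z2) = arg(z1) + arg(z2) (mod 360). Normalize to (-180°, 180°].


arg(z1*z2) = -81° + 112° = 31°
Normalized to (-180°, 180°]: 31°

31°


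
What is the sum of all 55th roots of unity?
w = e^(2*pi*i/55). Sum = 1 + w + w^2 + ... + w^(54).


The sum of all 55th roots of unity is 0.
Geometric series: (1 - w^55)/(1 - w) = (1-1)/(1-w) = 0 since w^55 = 1, w ≠ 1.
Alternatively: coefficient of z^54 in z^55 - 1 is 0.

0


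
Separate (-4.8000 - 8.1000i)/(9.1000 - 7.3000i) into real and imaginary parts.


Multiply by conjugate: (-4.8000 - 8.1000i)(9.1000 + 7.3000i) / (9.1^2 + (-7.3)^2)
Numerator real = -4.8*9.1 - (8.1)*(-7.3) = 15.45
Numerator imag = -8.1*9.1 - (-4.8)*(-7.3) = -108.75
Denominator = 136.1
Re(z) = 15.45/136.1 = 0.1135
Im(z) = -108.75/136.1 = -0.7990

Re(z) = 0.1135, Im(z) = -0.7990


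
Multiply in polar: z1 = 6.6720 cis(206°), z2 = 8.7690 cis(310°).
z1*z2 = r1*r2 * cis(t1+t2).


r = 6.6720 * 8.7690 = 58.5068
theta = 206° + 310° = 516° = 156° (mod 360)

58.5068 cis(156°)


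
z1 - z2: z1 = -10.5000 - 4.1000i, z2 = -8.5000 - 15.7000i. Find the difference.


Real: -10.5 + 8.5 = -2
Imag: -4.1 + 15.7 = 11.6

-2.0000 + 11.6000i


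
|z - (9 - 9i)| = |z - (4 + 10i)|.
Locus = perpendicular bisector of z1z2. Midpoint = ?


Equal distances means the locus is the perpendicular bisector of z1 and z2.
Midpoint = ((9+4)/2, (-9+10)/2) = (6.5000, 0.5000)

Perpendicular bisector through (6.5000, 0.5000)


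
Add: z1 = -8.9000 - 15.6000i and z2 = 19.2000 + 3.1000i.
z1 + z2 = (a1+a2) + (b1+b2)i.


Real: -8.9 + 19.2 = 10.3
Imag: -15.6 + 3.1 = -12.5

10.3000 - 12.5000i


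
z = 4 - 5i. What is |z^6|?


|z| = sqrt(16+25) = sqrt(41) = 6.4031
|z^6| = |z|^6 = (sqrt(41))^6 = 41^3 = 68921

|z^6| = 68921


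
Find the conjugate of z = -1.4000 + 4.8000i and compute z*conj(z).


z_bar = -1.4000 - 4.8000i
z*z_bar = (-1.4)^2 + 4.8^2 = 1.96 + 23.04 = 25

z_bar = -1.4000 - 4.8000i, z*z_bar = 25


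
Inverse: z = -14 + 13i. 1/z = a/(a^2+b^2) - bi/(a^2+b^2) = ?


|z|^2 = 196+169 = 365
1/z = (-14 - 13i)/365

1/z = -0.0384 - 0.0356i


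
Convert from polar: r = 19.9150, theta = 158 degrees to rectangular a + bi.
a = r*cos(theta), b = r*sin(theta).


a = 19.9150*cos(158°) = 19.9150*(-0.927184) = -18.4649
b = 19.9150*sin(158°) = 19.9150*0.374607 = 7.4603

-18.4649 + 7.4603i


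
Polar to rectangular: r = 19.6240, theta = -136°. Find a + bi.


a = 19.6240*cos(-136°) = 19.6240*(-0.71934) = -14.1163
b = 19.6240*sin(-136°) = 19.6240*(-0.69466) = -13.6320

-14.1163 - 13.6320i


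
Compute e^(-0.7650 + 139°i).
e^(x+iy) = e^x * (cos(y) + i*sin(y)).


e^-0.7650 = 0.4653
cos(139°) = -0.7547
sin(139°) = 0.6561
Real = 0.4653*(-0.7547) = -0.3512
Imag = 0.4653*0.6561 = 0.3053

-0.3512 + 0.3053i


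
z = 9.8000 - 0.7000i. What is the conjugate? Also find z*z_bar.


z_bar = 9.8000 + 0.7000i
z*z_bar = 9.8^2 + (-0.7)^2 = 96.04 + 0.49 = 96.53

z_bar = 9.8000 + 0.7000i, z*z_bar = 96.53


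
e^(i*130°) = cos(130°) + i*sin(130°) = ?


cos(130°) = -0.6428
sin(130°) = 0.7660

e^(i*130°) = -0.6428 + 0.7660i


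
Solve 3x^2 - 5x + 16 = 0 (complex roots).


disc = (-5)^2 - 4*3*16 = 25 - 192 = -167
sqrt(|disc|) = sqrt(167) = 12.9228
Real part = 5/(2*3) = 0.8333
Imag part = 12.9228/(2*3) = 2.1538

0.8333 ± 2.1538i


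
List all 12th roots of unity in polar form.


The 12th roots of unity are cis(360k/12°) for k=0..11
Angle step = 360/12 = 30°
Primitive root: cis(30°)
Primitive root = 0.8660 + 0.5000i

12 roots at angles: 0°, 30°, 60°, 90°, 120°, 150°, 180°, 210°, 240°, 270°, 300°, 330°


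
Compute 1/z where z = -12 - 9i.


|z|^2 = 144+81 = 225
1/z = (-12 + 9i)/225

1/z = -0.0533 + 0.0400i


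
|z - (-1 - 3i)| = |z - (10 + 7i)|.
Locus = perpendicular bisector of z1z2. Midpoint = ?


Equal distances means the locus is the perpendicular bisector of z1 and z2.
Midpoint = ((-1+10)/2, (-3+7)/2) = (4.5000, 2.0000)

Perpendicular bisector through (4.5000, 2.0000)


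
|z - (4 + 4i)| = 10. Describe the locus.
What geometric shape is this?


|z - z0| = r is a circle with center z0 and radius r.
Center = (4, 4), radius = 10

Circle with center (4, 4) and radius 10


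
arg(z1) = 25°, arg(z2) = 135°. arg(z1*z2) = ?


arg(z1*z2) = 25° + 135° = 160°
Normalized to (-180°, 180°]: 160°

160°


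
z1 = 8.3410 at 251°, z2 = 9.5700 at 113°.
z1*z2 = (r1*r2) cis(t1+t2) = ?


r = 8.3410 * 9.5700 = 79.8234
theta = 251° + 113° = 364° = 4° (mod 360)

79.8234 cis(4°)


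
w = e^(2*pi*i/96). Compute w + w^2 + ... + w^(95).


With w = e^(2*pi*i/96), all 96 of the 96th roots of unity w^0 = 1, w, ..., w^(95) sum to 0: 1 + w + ... + w^(95) = (1 - w^96)/(1 - w) = 0 since w^96 = 1, w ≠ 1.
Removing the root 1: w + w^2 + ... + w^(95) = 0 - 1 = -1

Sum = -1


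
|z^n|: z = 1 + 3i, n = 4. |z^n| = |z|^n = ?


|z| = sqrt(1+9) = sqrt(10) = 3.1623
|z^4| = |z|^4 = (sqrt(10))^4 = 10^2 = 100

|z^4| = 100


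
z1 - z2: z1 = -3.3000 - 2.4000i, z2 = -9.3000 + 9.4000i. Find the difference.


Real: -3.3 + 9.3 = 6
Imag: -2.4 - 9.4 = -11.8

6.0000 - 11.8000i


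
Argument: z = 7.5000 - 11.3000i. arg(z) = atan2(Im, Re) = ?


Re = 7.5, Im = -11.3
arg = atan2(-11.3, 7.5) = -56.4271 degrees

arg(z) = -56.4271 degrees


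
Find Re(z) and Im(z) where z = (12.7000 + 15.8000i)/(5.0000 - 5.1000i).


Multiply by conjugate: (12.7000 + 15.8000i)(5.0000 + 5.1000i) / (5^2 + (-5.1)^2)
Numerator real = 12.7*5 + 15.8*(-5.1) = -17.08
Numerator imag = 15.8*5 - 12.7*(-5.1) = 143.77
Denominator = 51.01
Re(z) = -17.08/51.01 = -0.3348
Im(z) = 143.77/51.01 = 2.8185

Re(z) = -0.3348, Im(z) = 2.8185


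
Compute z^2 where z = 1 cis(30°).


r^2 = 1^2 = 1
n*theta = 2*30° = 60° = 60° (mod 360)
a = 1*cos(60°) = 0.5000
b = 1*sin(60°) = 0.8660

1 cis(60°) = 0.5000 + 0.8660i


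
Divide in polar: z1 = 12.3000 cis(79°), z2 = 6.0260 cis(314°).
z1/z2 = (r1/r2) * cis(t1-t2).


r = 12.3000 / 6.0260 = 2.0412
theta = 79° - 314° = -235° = 125° (mod 360)

2.0412 cis(125°)


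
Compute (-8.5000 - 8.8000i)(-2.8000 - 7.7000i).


Real = -8.5*(-2.8) - (-8.8)*(-7.7) = 23.8 - 67.76 = -43.96
Imag = -8.5*(-7.7) - (2.8)*(-8.8) = 65.45 + 24.64 = 90.09

-43.9600 + 90.0900i


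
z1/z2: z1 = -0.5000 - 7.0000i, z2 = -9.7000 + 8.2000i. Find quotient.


Conjugate of z2 = -9.7000 - 8.2000i
Numerator: (-0.5000 - 7.0000i)(-9.7000 - 8.2000i) = -52.5500 + 72.0000i
Denominator: (-9.7)^2 + 8.2^2 = 161.33
Result = (-52.5500 + 72.0000i)/161.33

-0.3257 + 0.4463i


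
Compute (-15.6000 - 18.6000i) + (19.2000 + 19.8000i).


Real: -15.6 + 19.2 = 3.6
Imag: -18.6 + 19.8 = 1.2

3.6000 + 1.2000i


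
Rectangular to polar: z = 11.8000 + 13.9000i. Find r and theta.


r = sqrt(139.24+193.21) = sqrt(332.45) = 18.2332
theta = atan2(13.9, 11.8) = 49.6714 degrees

r = 18.2332, theta = 49.6714 degrees


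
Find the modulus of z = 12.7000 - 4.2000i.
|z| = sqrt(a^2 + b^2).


|z| = sqrt(12.7^2 + (-4.2)^2) = sqrt(161.29 + 17.64) = sqrt(178.93) = 13.3765

|z| = 13.3765


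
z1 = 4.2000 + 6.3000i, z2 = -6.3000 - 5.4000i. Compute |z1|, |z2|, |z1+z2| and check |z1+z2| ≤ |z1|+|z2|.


|z1| = sqrt(4.2^2 + 6.3^2) = sqrt(57.33) = 7.5717
|z2| = sqrt((-6.3)^2 + (-5.4)^2) = sqrt(68.85) = 8.2976
z1+z2 = -2.1000 + 0.9000i
|z1+z2| = sqrt(5.22) = 2.2847
|z1|+|z2| = 7.5717 + 8.2976 = 15.8693

|z1+z2| = 2.2847 ≤ |z1|+|z2| = 15.8693 (verified)


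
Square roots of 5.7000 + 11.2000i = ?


|z| = sqrt(32.49+125.44) = 12.5670
sqrt((|z|+a)/2) = sqrt((12.5670+5.7)/2) = sqrt(9.1335) = 3.0222
sqrt((|z|-a)/2) = sqrt((12.5670-5.7)/2) = sqrt(3.4335) = 1.8530

±(3.0222 + 1.8530i) i.e. 3.0222 + 1.8530i and -3.0222 - 1.8530i


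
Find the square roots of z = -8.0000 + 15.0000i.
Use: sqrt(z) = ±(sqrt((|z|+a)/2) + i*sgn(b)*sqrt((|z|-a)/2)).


|z| = sqrt(64+225) = 17.0000
sqrt((|z|+a)/2) = sqrt((17.0000+(-8))/2) = sqrt(4.5000) = 2.1213
sqrt((|z|-a)/2) = sqrt((17.0000-(-8))/2) = sqrt(12.5000) = 3.5355

±(2.1213 + 3.5355i) i.e. 2.1213 + 3.5355i and -2.1213 - 3.5355i


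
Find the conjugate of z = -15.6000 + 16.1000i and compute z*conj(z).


z_bar = -15.6000 - 16.1000i
z*z_bar = (-15.6)^2 + 16.1^2 = 243.36 + 259.21 = 502.57

z_bar = -15.6000 - 16.1000i, z*z_bar = 502.57


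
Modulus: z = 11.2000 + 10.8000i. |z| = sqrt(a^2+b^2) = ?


|z| = sqrt(11.2^2 + 10.8^2) = sqrt(125.44 + 116.64) = sqrt(242.08) = 15.5589

|z| = 15.5589


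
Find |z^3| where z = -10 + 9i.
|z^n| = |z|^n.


|z| = sqrt(100+81) = sqrt(181) = 13.4536
|z^3| = |z|^3 = (sqrt(181))^3 = 181*sqrt(181)

|z^3| = 181*sqrt(181) ≈ 2435.1060


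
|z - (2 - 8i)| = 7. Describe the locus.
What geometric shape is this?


|z - z0| = r is a circle with center z0 and radius r.
Center = (2, -8), radius = 7

Circle with center (2, -8) and radius 7


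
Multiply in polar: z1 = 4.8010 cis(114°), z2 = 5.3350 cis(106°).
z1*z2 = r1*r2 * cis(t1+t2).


r = 4.8010 * 5.3350 = 25.6133
theta = 114° + 106° = 220° = 220° (mod 360)

25.6133 cis(220°)


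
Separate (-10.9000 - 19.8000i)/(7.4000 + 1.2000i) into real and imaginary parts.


Multiply by conjugate: (-10.9000 - 19.8000i)(7.4000 - 1.2000i) / (7.4^2 + 1.2^2)
Numerator real = -10.9*7.4 - (19.8)*1.2 = -104.42
Numerator imag = -19.8*7.4 - (-10.9)*1.2 = -133.44
Denominator = 56.2
Re(z) = -104.42/56.2 = -1.8580
Im(z) = -133.44/56.2 = -2.3744

Re(z) = -1.8580, Im(z) = -2.3744


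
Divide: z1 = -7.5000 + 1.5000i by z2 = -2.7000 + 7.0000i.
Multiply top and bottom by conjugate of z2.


Conjugate of z2 = -2.7000 - 7.0000i
Numerator: (-7.5000 + 1.5000i)(-2.7000 - 7.0000i) = 30.7500 + 48.4500i
Denominator: (-2.7)^2 + 7^2 = 56.29
Result = (30.7500 + 48.4500i)/56.29

0.5463 + 0.8607i


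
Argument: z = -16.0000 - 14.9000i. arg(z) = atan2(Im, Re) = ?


Re = -16, Im = -14.9
arg = atan2(-14.9, -16) = -137.0388 degrees

arg(z) = -137.0388 degrees


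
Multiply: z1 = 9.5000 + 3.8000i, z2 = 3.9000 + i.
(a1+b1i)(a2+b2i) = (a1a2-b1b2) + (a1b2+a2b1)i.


Real = 9.5*3.9 - 3.8*1 = 37.05 - 3.8 = 33.25
Imag = 9.5*1 + 3.9*3.8 = 9.5 + 14.82 = 24.32

33.2500 + 24.3200i


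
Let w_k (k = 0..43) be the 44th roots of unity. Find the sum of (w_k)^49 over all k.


The roots are w_k = w^k with w = e^(2*pi*i/44), and (w^k)^49 = (w^49)^k.
So S = 1 + u + u^2 + ... + u^(43) with u = w^49.
49 = 1*44 + 5, so 49 is not a multiple of 44: u = (w^44)^1 * w^5 = w^5 ≠ 1 (w is a primitive 44th root), while u^44 = (w^44)^49 = 1.
Geometric series: S = (1 - u^44)/(1 - u) = (1 - 1)/(1 - u) = 0

S = 0


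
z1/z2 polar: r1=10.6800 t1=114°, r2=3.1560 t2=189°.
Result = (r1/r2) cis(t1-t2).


r = 10.6800 / 3.1560 = 3.3840
theta = 114° - 189° = -75° = 285° (mod 360)

3.3840 cis(285°)


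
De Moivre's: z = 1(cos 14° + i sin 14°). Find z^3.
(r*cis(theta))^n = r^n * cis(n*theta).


r^3 = 1^3 = 1
n*theta = 3*14° = 42° = 42° (mod 360)
a = 1*cos(42°) = 0.7431
b = 1*sin(42°) = 0.6691

1 cis(42°) = 0.7431 + 0.6691i


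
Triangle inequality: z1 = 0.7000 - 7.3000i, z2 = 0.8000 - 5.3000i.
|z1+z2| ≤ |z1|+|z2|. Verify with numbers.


|z1| = sqrt(0.7^2 + (-7.3)^2) = sqrt(53.78) = 7.3335
|z2| = sqrt(0.8^2 + (-5.3)^2) = sqrt(28.73) = 5.3600
z1+z2 = 1.5000 - 12.6000i
|z1+z2| = sqrt(161.01) = 12.6890
|z1|+|z2| = 7.3335 + 5.3600 = 12.6935

|z1+z2| = 12.6890 ≤ |z1|+|z2| = 12.6935 (verified)


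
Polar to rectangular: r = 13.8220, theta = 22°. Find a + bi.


a = 13.8220*cos(22°) = 13.8220*0.92718 = 12.8155
b = 13.8220*sin(22°) = 13.8220*0.374607 = 5.1778

12.8155 + 5.1778i


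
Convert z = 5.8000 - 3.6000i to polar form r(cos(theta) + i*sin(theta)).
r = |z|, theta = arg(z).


r = sqrt(33.64+12.96) = sqrt(46.6) = 6.8264
theta = atan2(-3.6, 5.8) = -31.8274 degrees

r = 6.8264, theta = -31.8274 degrees


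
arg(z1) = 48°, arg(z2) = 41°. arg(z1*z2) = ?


arg(z1*z2) = 48° + 41° = 89°
Normalized to (-180°, 180°]: 89°

89°


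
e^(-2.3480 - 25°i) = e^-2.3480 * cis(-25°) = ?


e^-2.3480 = 0.0956
cos(-25°) = 0.9063
sin(-25°) = -0.4226
Real = 0.0956*0.9063 = 0.0866
Imag = 0.0956*(-0.4226) = -0.0404

0.0866 - 0.0404i


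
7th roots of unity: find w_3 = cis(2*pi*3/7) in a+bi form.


Angle = 360*3/7 = 154.2857°
a = cos(154.2857°) = -0.9010
b = sin(154.2857°) = 0.4339

-0.9010 + 0.4339i


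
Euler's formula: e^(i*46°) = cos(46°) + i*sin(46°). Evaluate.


cos(46°) = 0.6947
sin(46°) = 0.7193

e^(i*46°) = 0.6947 + 0.7193i


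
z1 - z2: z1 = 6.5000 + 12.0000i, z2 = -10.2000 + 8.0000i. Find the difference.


Real: 6.5 + 10.2 = 16.7
Imag: 12 - 8 = 4

16.7000 + 4.0000i


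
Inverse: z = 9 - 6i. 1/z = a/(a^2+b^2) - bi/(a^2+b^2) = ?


|z|^2 = 81+36 = 117
1/z = (9 + 6i)/117

1/z = 0.0769 + 0.0513i


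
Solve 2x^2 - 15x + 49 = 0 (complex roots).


disc = (-15)^2 - 4*2*49 = 225 - 392 = -167
sqrt(|disc|) = sqrt(167) = 12.9228
Real part = 15/(2*2) = 3.7500
Imag part = 12.9228/(2*2) = 3.2307

3.7500 ± 3.2307i


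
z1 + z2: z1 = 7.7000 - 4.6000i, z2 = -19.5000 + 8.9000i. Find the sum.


Real: 7.7 - 19.5 = -11.8
Imag: -4.6 + 8.9 = 4.3

-11.8000 + 4.3000i


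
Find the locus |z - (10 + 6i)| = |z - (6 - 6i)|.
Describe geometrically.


Equal distances means the locus is the perpendicular bisector of z1 and z2.
Midpoint = ((10+6)/2, (6+(-6))/2) = (8.0000, 0)

Perpendicular bisector through (8.0000, 0)


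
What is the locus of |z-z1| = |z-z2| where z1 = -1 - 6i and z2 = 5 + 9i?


Equal distances means the locus is the perpendicular bisector of z1 and z2.
Midpoint = ((-1+5)/2, (-6+9)/2) = (2.0000, 1.5000)

Perpendicular bisector through (2.0000, 1.5000)


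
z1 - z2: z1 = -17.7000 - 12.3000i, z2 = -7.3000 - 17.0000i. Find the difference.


Real: -17.7 + 7.3 = -10.4
Imag: -12.3 + 17 = 4.7

-10.4000 + 4.7000i


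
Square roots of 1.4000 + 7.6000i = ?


|z| = sqrt(1.96+57.76) = 7.7279
sqrt((|z|+a)/2) = sqrt((7.7279+1.4)/2) = sqrt(4.5639) = 2.1363
sqrt((|z|-a)/2) = sqrt((7.7279-1.4)/2) = sqrt(3.1639) = 1.7787

±(2.1363 + 1.7787i) i.e. 2.1363 + 1.7787i and -2.1363 - 1.7787i


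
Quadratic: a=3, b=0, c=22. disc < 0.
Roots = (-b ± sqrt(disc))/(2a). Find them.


disc = 0^2 - 4*3*22 = 0 - 264 = -264
sqrt(|disc|) = sqrt(264) = 16.2481
Real part = 0/(2*3) = 0
Imag part = 16.2481/(2*3) = 2.7080

0 ± 2.7080i


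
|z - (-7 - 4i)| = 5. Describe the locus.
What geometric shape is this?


|z - z0| = r is a circle with center z0 and radius r.
Center = (-7, -4), radius = 5

Circle with center (-7, -4) and radius 5


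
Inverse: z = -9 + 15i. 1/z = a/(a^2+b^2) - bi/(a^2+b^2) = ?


|z|^2 = 81+225 = 306
1/z = (-9 - 15i)/306

1/z = -0.0294 - 0.0490i


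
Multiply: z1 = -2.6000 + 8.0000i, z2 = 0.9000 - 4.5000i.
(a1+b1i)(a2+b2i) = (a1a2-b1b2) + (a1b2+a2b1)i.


Real = -2.6*0.9 - 8*(-4.5) = -2.34 - (-36) = 33.66
Imag = -2.6*(-4.5) + 0.9*8 = 11.7 + 7.2 = 18.9

33.6600 + 18.9000i


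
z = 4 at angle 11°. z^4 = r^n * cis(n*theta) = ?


r^4 = 4^4 = 256
n*theta = 4*11° = 44° = 44° (mod 360)
a = 256*cos(44°) = 184.1510
b = 256*sin(44°) = 177.8325

256 cis(44°) = 184.1510 + 177.8325i


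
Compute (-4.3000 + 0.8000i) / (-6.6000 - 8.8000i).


Conjugate of z2 = -6.6000 + 8.8000i
Numerator: (-4.3000 + 0.8000i)(-6.6000 + 8.8000i) = 21.3400 - 43.1200i
Denominator: (-6.6)^2 + (-8.8)^2 = 121
Result = (21.3400 - 43.1200i)/121

0.1764 - 0.3564i


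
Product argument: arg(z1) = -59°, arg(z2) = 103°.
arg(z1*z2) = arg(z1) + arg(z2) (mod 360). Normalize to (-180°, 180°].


arg(z1*z2) = -59° + 103° = 44°
Normalized to (-180°, 180°]: 44°

44°


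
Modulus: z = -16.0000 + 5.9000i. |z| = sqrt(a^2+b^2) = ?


|z| = sqrt((-16)^2 + 5.9^2) = sqrt(256 + 34.81) = sqrt(290.81) = 17.0532

|z| = 17.0532


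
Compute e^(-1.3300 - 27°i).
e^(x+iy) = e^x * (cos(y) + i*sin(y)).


e^-1.3300 = 0.2645
cos(-27°) = 0.891
sin(-27°) = -0.454
Real = 0.2645*0.891 = 0.2357
Imag = 0.2645*(-0.454) = -0.1201

0.2357 - 0.1201i


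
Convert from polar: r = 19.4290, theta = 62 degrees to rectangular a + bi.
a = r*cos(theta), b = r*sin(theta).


a = 19.4290*cos(62°) = 19.4290*0.469472 = 9.1214
b = 19.4290*sin(62°) = 19.4290*0.88295 = 17.1548

9.1214 + 17.1548i


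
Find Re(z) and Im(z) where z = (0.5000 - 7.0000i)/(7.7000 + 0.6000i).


Multiply by conjugate: (0.5000 - 7.0000i)(7.7000 - 0.6000i) / (7.7^2 + 0.6^2)
Numerator real = 0.5*7.7 - (7)*0.6 = -0.35
Numerator imag = -7*7.7 - 0.5*0.6 = -54.2
Denominator = 59.65
Re(z) = -0.35/59.65 = -0.0059
Im(z) = -54.2/59.65 = -0.9086

Re(z) = -0.0059, Im(z) = -0.9086


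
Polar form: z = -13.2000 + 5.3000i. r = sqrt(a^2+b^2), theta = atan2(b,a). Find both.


r = sqrt(174.24+28.09) = sqrt(202.33) = 14.2243
theta = atan2(5.3, -13.2) = 158.1238 degrees

r = 14.2243, theta = 158.1238 degrees


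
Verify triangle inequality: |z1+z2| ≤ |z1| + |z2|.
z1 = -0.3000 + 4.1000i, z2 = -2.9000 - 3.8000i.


|z1| = sqrt((-0.3)^2 + 4.1^2) = sqrt(16.9) = 4.1110
|z2| = sqrt((-2.9)^2 + (-3.8)^2) = sqrt(22.85) = 4.7802
z1+z2 = -3.2000 + 0.3000i
|z1+z2| = sqrt(10.33) = 3.2140
|z1|+|z2| = 4.1110 + 4.7802 = 8.8912

|z1+z2| = 3.2140 ≤ |z1|+|z2| = 8.8912 (verified)


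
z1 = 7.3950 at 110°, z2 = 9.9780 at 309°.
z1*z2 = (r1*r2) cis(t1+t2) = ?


r = 7.3950 * 9.9780 = 73.7873
theta = 110° + 309° = 419° = 59° (mod 360)

73.7873 cis(59°)


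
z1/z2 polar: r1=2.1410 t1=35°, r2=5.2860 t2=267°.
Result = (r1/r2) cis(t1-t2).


r = 2.1410 / 5.2860 = 0.4050
theta = 35° - 267° = -232° = 128° (mod 360)

0.4050 cis(128°)


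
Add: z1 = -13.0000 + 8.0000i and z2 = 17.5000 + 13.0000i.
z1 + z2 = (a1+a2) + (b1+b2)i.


Real: -13 + 17.5 = 4.5
Imag: 8 + 13 = 21

4.5000 + 21.0000i


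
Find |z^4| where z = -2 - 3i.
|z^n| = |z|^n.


|z| = sqrt(4+9) = sqrt(13) = 3.6056
|z^4| = |z|^4 = (sqrt(13))^4 = 13^2 = 169

|z^4| = 169


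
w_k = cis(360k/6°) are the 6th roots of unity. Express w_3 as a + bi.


Angle = 360*3/6 = 180°
a = cos(180°) = -1.0000
b = sin(180°) = 0

-1.0000 + 0i


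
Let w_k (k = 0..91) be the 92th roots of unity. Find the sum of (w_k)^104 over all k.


The roots are w_k = w^k with w = e^(2*pi*i/92), and (w^k)^104 = (w^104)^k.
So S = 1 + u + u^2 + ... + u^(91) with u = w^104.
104 = 1*92 + 12, so 104 is not a multiple of 92: u = (w^92)^1 * w^12 = w^12 ≠ 1 (w is a primitive 92th root), while u^92 = (w^92)^104 = 1.
Geometric series: S = (1 - u^92)/(1 - u) = (1 - 1)/(1 - u) = 0

S = 0


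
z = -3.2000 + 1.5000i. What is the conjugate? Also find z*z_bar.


z_bar = -3.2000 - 1.5000i
z*z_bar = (-3.2)^2 + 1.5^2 = 10.24 + 2.25 = 12.49

z_bar = -3.2000 - 1.5000i, z*z_bar = 12.49


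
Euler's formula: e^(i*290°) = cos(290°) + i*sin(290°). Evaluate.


cos(290°) = 0.3420
sin(290°) = -0.9397

e^(i*290°) = 0.3420 - 0.9397i


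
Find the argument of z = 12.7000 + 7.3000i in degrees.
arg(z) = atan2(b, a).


Re = 12.7, Im = 7.3
arg = atan2(7.3, 12.7) = 29.8904 degrees

arg(z) = 29.8904 degrees


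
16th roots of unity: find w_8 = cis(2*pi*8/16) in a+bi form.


Angle = 360*8/16 = 180°
a = cos(180°) = -1.0000
b = sin(180°) = 0

-1.0000 + 0i


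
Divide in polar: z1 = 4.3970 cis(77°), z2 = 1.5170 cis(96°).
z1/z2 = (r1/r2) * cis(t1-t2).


r = 4.3970 / 1.5170 = 2.8985
theta = 77° - 96° = -19° = 341° (mod 360)

2.8985 cis(341°)


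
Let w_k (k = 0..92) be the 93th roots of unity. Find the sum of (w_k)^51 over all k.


The roots are w_k = w^k with w = e^(2*pi*i/93), and (w^k)^51 = (w^51)^k.
So S = 1 + u + u^2 + ... + u^(92) with u = w^51.
51 = 0*93 + 51, so 51 is not a multiple of 93: u = w^51 ≠ 1 (w is a primitive 93th root), while u^93 = (w^93)^51 = 1.
Geometric series: S = (1 - u^93)/(1 - u) = (1 - 1)/(1 - u) = 0

S = 0


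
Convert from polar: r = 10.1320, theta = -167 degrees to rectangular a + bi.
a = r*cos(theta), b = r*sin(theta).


a = 10.1320*cos(-167°) = 10.1320*(-0.97437) = -9.8723
b = 10.1320*sin(-167°) = 10.1320*(-0.22495) = -2.2792

-9.8723 - 2.2792i


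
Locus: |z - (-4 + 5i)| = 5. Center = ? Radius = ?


|z - z0| = r is a circle with center z0 and radius r.
Center = (-4, 5), radius = 5

Circle with center (-4, 5) and radius 5


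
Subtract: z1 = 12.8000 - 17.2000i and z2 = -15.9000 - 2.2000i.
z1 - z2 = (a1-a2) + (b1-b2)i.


Real: 12.8 + 15.9 = 28.7
Imag: -17.2 + 2.2 = -15

28.7000 - 15.0000i


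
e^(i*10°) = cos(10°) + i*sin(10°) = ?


cos(10°) = 0.9848
sin(10°) = 0.1736

e^(i*10°) = 0.9848 + 0.1736i


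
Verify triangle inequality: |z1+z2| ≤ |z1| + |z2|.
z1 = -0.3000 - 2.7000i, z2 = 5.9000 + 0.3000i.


|z1| = sqrt((-0.3)^2 + (-2.7)^2) = sqrt(7.38) = 2.7166
|z2| = sqrt(5.9^2 + 0.3^2) = sqrt(34.9) = 5.9076
z1+z2 = 5.6000 - 2.4000i
|z1+z2| = sqrt(37.12) = 6.0926
|z1|+|z2| = 2.7166 + 5.9076 = 8.6242

|z1+z2| = 6.0926 ≤ |z1|+|z2| = 8.6242 (verified)


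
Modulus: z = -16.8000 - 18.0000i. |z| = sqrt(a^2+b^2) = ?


|z| = sqrt((-16.8)^2 + (-18)^2) = sqrt(282.24 + 324) = sqrt(606.24) = 24.6219

|z| = 24.6219


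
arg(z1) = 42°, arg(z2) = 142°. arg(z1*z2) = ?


arg(z1*z2) = 42° + 142° = 184°
Normalized to (-180°, 180°]: -176°

-176°


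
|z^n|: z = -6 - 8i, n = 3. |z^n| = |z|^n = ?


|z| = sqrt(36+64) = sqrt(100) = 10
|z^3| = |z|^3 = 10^3 = 1000

|z^3| = 1000


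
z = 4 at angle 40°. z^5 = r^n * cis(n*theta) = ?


r^5 = 4^5 = 1024
n*theta = 5*40° = 200° = 200° (mod 360)
a = 1024*cos(200°) = -962.2452
b = 1024*sin(200°) = -350.2286

1024 cis(200°) = -962.2452 - 350.2286i


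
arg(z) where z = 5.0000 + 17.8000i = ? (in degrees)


Re = 5, Im = 17.8
arg = atan2(17.8, 5) = 74.3100 degrees

arg(z) = 74.3100 degrees


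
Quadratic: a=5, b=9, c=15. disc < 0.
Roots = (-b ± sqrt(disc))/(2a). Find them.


disc = 9^2 - 4*5*15 = 81 - 300 = -219
sqrt(|disc|) = sqrt(219) = 14.7986
Real part = -9/(2*5) = -0.9000
Imag part = 14.7986/(2*5) = 1.4799

-0.9000 ± 1.4799i


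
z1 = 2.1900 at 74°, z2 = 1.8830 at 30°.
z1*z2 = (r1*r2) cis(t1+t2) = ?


r = 2.1900 * 1.8830 = 4.1238
theta = 74° + 30° = 104° = 104° (mod 360)

4.1238 cis(104°)


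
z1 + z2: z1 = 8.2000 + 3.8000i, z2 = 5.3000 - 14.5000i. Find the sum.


Real: 8.2 + 5.3 = 13.5
Imag: 3.8 - 14.5 = -10.7

13.5000 - 10.7000i


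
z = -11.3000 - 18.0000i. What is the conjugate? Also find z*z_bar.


z_bar = -11.3000 + 18.0000i
z*z_bar = (-11.3)^2 + (-18)^2 = 127.69 + 324 = 451.69

z_bar = -11.3000 + 18.0000i, z*z_bar = 451.69


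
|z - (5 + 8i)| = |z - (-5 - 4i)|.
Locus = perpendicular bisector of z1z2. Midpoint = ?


Equal distances means the locus is the perpendicular bisector of z1 and z2.
Midpoint = ((5+(-5))/2, (8+(-4))/2) = (0, 2.0000)

Perpendicular bisector through (0, 2.0000)


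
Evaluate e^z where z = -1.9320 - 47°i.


e^-1.9320 = 0.14486
cos(-47°) = 0.682
sin(-47°) = -0.73135
Real = 0.14486*0.682 = 0.0988
Imag = 0.14486*(-0.73135) = -0.1059

0.0988 - 0.1059i


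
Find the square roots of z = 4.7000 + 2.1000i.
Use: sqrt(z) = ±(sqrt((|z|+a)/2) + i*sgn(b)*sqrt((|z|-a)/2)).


|z| = sqrt(22.09+4.41) = 5.1478
sqrt((|z|+a)/2) = sqrt((5.1478+4.7)/2) = sqrt(4.9239) = 2.2190
sqrt((|z|-a)/2) = sqrt((5.1478-4.7)/2) = sqrt(0.2239) = 0.4732

±(2.2190 + 0.4732i) i.e. 2.2190 + 0.4732i and -2.2190 - 0.4732i


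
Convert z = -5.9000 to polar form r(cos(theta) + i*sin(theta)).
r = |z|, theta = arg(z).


r = sqrt(34.81+0) = sqrt(34.81) = 5.9000
theta = atan2(0, -5.9) = 180.0000 degrees

r = 5.9000, theta = 180.0000 degrees


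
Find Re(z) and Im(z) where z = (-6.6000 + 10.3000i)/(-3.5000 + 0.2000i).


Multiply by conjugate: (-6.6000 + 10.3000i)(-3.5000 - 0.2000i) / ((-3.5)^2 + 0.2^2)
Numerator real = -6.6*(-3.5) + 10.3*0.2 = 25.16
Numerator imag = 10.3*(-3.5) - (-6.6)*0.2 = -34.73
Denominator = 12.29
Re(z) = 25.16/12.29 = 2.0472
Im(z) = -34.73/12.29 = -2.8259

Re(z) = 2.0472, Im(z) = -2.8259


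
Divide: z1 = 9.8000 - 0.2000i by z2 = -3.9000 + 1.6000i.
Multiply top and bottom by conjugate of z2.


Conjugate of z2 = -3.9000 - 1.6000i
Numerator: (9.8000 - 0.2000i)(-3.9000 - 1.6000i) = -38.5400 - 14.9000i
Denominator: (-3.9)^2 + 1.6^2 = 17.77
Result = (-38.5400 - 14.9000i)/17.77

-2.1688 - 0.8385i


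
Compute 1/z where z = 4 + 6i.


|z|^2 = 16+36 = 52
1/z = (4 - 6i)/52

1/z = 0.0769 - 0.1154i


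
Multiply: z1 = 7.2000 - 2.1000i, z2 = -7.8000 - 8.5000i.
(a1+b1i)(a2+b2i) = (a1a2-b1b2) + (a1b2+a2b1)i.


Real = 7.2*(-7.8) - (-2.1)*(-8.5) = -56.16 - 17.85 = -74.01
Imag = 7.2*(-8.5) - (7.8)*(-2.1) = -61.2 + 16.38 = -44.82

-74.0100 - 44.8200i


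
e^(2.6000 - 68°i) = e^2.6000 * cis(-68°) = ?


e^2.6000 = 13.46374
cos(-68°) = 0.374607
sin(-68°) = -0.927184
Real = 13.46374*0.374607 = 5.0436
Imag = 13.46374*(-0.927184) = -12.4834

5.0436 - 12.4834i


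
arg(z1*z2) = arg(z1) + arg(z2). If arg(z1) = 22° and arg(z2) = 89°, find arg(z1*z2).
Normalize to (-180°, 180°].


arg(z1*z2) = 22° + 89° = 111°
Normalized to (-180°, 180°]: 111°

111°


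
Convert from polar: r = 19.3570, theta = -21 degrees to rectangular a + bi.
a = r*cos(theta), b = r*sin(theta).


a = 19.3570*cos(-21°) = 19.3570*0.93358 = 18.0713
b = 19.3570*sin(-21°) = 19.3570*(-0.358368) = -6.9369

18.0713 - 6.9369i


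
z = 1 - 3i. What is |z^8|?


|z| = sqrt(1+9) = sqrt(10) = 3.1623
|z^8| = |z|^8 = (sqrt(10))^8 = 10^4 = 10000

|z^8| = 10000


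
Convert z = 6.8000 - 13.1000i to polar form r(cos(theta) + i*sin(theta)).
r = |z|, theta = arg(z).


r = sqrt(46.24+171.61) = sqrt(217.85) = 14.7597
theta = atan2(-13.1, 6.8) = -62.5669 degrees

r = 14.7597, theta = -62.5669 degrees


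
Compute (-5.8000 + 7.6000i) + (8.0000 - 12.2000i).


Real: -5.8 + 8 = 2.2
Imag: 7.6 - 12.2 = -4.6

2.2000 - 4.6000i


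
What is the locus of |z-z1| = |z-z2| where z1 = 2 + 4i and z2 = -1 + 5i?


Equal distances means the locus is the perpendicular bisector of z1 and z2.
Midpoint = ((2+(-1))/2, (4+5)/2) = (0.5000, 4.5000)

Perpendicular bisector through (0.5000, 4.5000)


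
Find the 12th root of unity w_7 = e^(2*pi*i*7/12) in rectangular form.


Angle = 360*7/12 = 210°
a = cos(210°) = -0.8660
b = sin(210°) = -0.5000

-0.8660 - 0.5000i


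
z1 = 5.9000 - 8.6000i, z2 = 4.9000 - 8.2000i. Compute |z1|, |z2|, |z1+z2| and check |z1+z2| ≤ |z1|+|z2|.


|z1| = sqrt(5.9^2 + (-8.6)^2) = sqrt(108.77) = 10.4293
|z2| = sqrt(4.9^2 + (-8.2)^2) = sqrt(91.25) = 9.5525
z1+z2 = 10.8000 - 16.8000i
|z1+z2| = sqrt(398.88) = 19.9720
|z1|+|z2| = 10.4293 + 9.5525 = 19.9818

|z1+z2| = 19.9720 ≤ |z1|+|z2| = 19.9818 (verified)


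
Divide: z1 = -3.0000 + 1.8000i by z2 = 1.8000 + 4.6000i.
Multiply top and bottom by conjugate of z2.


Conjugate of z2 = 1.8000 - 4.6000i
Numerator: (-3.0000 + 1.8000i)(1.8000 - 4.6000i) = 2.8800 + 17.0400i
Denominator: 1.8^2 + 4.6^2 = 24.4
Result = (2.8800 + 17.0400i)/24.4

0.1180 + 0.6984i


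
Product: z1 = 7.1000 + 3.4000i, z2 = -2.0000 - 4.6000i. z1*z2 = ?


Real = 7.1*(-2) - 3.4*(-4.6) = -14.2 - (-15.64) = 1.44
Imag = 7.1*(-4.6) - (2)*3.4 = -32.66 - (6.8) = -39.46

1.4400 - 39.4600i


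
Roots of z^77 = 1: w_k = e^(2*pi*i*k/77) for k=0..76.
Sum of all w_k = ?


The sum of all 77th roots of unity is 0.
Geometric series: (1 - w^77)/(1 - w) = (1-1)/(1-w) = 0 since w^77 = 1, w ≠ 1.
Alternatively: coefficient of z^76 in z^77 - 1 is 0.

0


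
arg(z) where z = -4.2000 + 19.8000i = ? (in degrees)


Re = -4.2, Im = 19.8
arg = atan2(19.8, -4.2) = 101.9761 degrees

arg(z) = 101.9761 degrees


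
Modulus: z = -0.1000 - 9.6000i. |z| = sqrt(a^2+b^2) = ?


|z| = sqrt((-0.1)^2 + (-9.6)^2) = sqrt(0.01 + 92.16) = sqrt(92.17) = 9.6005

|z| = 9.6005


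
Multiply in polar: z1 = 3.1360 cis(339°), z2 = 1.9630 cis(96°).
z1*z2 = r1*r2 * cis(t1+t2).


r = 3.1360 * 1.9630 = 6.1560
theta = 339° + 96° = 435° = 75° (mod 360)

6.1560 cis(75°)


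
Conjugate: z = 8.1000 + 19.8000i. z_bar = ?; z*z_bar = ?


z_bar = 8.1000 - 19.8000i
z*z_bar = 8.1^2 + 19.8^2 = 65.61 + 392.04 = 457.65

z_bar = 8.1000 - 19.8000i, z*z_bar = 457.65


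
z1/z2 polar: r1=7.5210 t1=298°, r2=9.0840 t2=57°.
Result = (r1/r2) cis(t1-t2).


r = 7.5210 / 9.0840 = 0.8279
theta = 298° - 57° = 241° = 241° (mod 360)

0.8279 cis(241°)
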